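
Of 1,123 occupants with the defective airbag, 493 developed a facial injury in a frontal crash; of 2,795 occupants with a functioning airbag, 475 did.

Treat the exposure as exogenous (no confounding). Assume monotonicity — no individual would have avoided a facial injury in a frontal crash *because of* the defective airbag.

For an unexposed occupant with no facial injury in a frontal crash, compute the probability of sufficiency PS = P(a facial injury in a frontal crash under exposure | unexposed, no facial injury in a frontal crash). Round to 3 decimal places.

PS ≈ 0.324

p₁ = P(outcome | exposed) = 493/1123 = 0.439
p₀ = P(outcome | unexposed) = 475/2795 = 0.16995
Under exogeneity and monotonicity, PS = (p₁ − p₀) / (1 − p₀).
PS = (0.439 − 0.16995) / (1 − 0.16995) = 0.26906 / 0.83005 ≈ 0.3241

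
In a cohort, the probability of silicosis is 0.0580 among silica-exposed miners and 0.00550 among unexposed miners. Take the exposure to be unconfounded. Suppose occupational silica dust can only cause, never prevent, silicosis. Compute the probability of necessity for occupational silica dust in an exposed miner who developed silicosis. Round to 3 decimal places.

Let p₁ = 0.058, p₀ = 0.0055.
Under exogeneity and monotonicity, PN = (p₁ − p₀) / p₁.
PN = (0.058 − 0.0055) / 0.058 = 0.0525 / 0.058 ≈ 0.9052

PN ≈ 0.905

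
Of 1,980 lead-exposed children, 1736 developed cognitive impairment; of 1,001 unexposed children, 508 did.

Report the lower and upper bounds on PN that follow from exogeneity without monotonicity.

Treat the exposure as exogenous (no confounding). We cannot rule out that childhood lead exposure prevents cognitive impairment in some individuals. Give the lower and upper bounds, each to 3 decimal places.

p₁ = P(outcome | exposed) = 1736/1980 = 0.87677
p₀ = P(outcome | unexposed) = 508/1001 = 0.50749
Under exogeneity alone the bounds on PN are max{0,(p₁−p₀)/p₁} ≤ PN ≤ min{1,(1−p₀)/p₁}.
  lower = (p₁ − p₀)/p₁ = 0.36928 / 0.87677 ≈ 0.4212
  upper = min{1, (1 − p₀)/p₁} = 0.49251 / 0.87677 ≈ 0.5617

0.421 ≤ PN ≤ 0.562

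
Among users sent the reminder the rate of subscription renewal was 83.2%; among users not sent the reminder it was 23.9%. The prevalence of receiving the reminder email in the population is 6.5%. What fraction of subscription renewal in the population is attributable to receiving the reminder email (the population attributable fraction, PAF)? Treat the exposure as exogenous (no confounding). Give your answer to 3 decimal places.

p₁ = 0.832, p₀ = 0.239.
Overall risk P(Y=1) = π·p₁ + (1−π)·p₀ = 0.065×0.832 + 0.935×0.239 = 0.27754.
Under exogeneity, PAF = [P(Y=1) − p₀] / P(Y=1).
PAF = (0.27754 − 0.239) / 0.27754 ≈ 0.1389

PAF ≈ 0.139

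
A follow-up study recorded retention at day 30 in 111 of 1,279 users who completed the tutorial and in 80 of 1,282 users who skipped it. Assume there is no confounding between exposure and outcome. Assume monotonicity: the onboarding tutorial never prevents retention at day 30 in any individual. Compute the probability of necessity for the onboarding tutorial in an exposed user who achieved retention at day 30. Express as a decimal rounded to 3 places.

p₁ = P(outcome | exposed) = 111/1279 = 0.086787
p₀ = P(outcome | unexposed) = 80/1282 = 0.062402
Under exogeneity and monotonicity, PN = (p₁ − p₀) / p₁.
PN = (0.086787 − 0.062402) / 0.086787 = 0.024384 / 0.086787 ≈ 0.2810

PN ≈ 0.281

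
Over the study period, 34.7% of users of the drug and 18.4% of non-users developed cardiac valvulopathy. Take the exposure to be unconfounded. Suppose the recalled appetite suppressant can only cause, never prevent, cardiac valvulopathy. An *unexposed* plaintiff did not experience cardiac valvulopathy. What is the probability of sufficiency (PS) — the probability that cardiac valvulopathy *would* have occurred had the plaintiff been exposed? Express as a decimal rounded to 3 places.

p₁ = 0.347, p₀ = 0.184.
Under exogeneity and monotonicity, PS = (p₁ − p₀) / (1 − p₀).
PS = (0.347 − 0.184) / (1 − 0.184) = 0.163 / 0.816 ≈ 0.1998

PS ≈ 0.200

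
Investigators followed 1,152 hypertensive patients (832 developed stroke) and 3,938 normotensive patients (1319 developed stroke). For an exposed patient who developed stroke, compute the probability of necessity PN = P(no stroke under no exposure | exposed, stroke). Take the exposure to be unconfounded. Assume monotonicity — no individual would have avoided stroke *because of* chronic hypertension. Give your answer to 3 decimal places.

PN ≈ 0.536

p₁ = P(outcome | exposed) = 832/1152 = 0.72222
p₀ = P(outcome | unexposed) = 1319/3938 = 0.33494
Under exogeneity and monotonicity, PN = (p₁ − p₀) / p₁.
PN = (0.72222 − 0.33494) / 0.72222 = 0.38728 / 0.72222 ≈ 0.5362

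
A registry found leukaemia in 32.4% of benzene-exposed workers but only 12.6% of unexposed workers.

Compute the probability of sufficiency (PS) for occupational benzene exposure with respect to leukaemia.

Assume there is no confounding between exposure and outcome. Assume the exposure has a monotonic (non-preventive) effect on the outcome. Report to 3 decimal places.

p₁ = 0.324, p₀ = 0.126.
Under exogeneity and monotonicity, PS = (p₁ − p₀) / (1 − p₀).
PS = (0.324 − 0.126) / (1 − 0.126) = 0.198 / 0.874 ≈ 0.2265

PS ≈ 0.227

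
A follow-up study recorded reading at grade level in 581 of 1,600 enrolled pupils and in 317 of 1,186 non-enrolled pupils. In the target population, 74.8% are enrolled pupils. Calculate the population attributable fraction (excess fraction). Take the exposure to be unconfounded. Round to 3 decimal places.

p₁ = P(outcome | exposed) = 581/1600 = 0.36312
p₀ = P(outcome | unexposed) = 317/1186 = 0.26728
Overall risk P(Y=1) = π·p₁ + (1−π)·p₀ = 0.748×0.36312 + 0.252×0.26728 = 0.33897.
Under exogeneity, PAF = [P(Y=1) − p₀] / P(Y=1).
PAF = (0.33897 − 0.26728) / 0.33897 ≈ 0.2115

PAF ≈ 0.211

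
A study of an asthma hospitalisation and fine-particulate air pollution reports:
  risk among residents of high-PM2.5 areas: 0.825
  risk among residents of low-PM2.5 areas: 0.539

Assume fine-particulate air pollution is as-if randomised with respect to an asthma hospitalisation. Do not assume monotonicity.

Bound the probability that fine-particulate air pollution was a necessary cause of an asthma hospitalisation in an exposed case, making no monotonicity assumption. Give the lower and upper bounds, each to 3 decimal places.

Let p₁ = 0.825, p₀ = 0.539.
Under exogeneity alone the bounds on PN are max{0,(p₁−p₀)/p₁} ≤ PN ≤ min{1,(1−p₀)/p₁}.
  lower = (p₁ − p₀)/p₁ = 0.286 / 0.825 ≈ 0.3467
  upper = min{1, (1 − p₀)/p₁} = 0.461 / 0.825 ≈ 0.5588

0.347 ≤ PN ≤ 0.559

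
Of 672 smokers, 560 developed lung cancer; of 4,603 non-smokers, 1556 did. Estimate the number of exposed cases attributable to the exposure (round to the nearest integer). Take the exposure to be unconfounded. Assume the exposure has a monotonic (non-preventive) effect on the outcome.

about 333 cases

p₁ = P(outcome | exposed) = 560/672 = 0.83333
p₀ = P(outcome | unexposed) = 1556/4603 = 0.33804
PN = (p₁ − p₀)/p₁ = (0.83333 − 0.33804) / 0.83333 ≈ 0.59435.
Attributable cases ≈ PN × (exposed cases) = 0.59435 × 560 ≈ 332.84.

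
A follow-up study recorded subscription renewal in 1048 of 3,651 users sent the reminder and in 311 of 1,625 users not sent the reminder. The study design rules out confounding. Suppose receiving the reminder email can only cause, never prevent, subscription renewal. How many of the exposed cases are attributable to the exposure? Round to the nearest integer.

p₁ = P(outcome | exposed) = 1048/3651 = 0.28704
p₀ = P(outcome | unexposed) = 311/1625 = 0.19138
PN = (p₁ − p₀)/p₁ = (0.28704 − 0.19138) / 0.28704 ≈ 0.33326.
Attributable cases ≈ PN × (exposed cases) = 0.33326 × 1048 ≈ 349.25.

about 349 cases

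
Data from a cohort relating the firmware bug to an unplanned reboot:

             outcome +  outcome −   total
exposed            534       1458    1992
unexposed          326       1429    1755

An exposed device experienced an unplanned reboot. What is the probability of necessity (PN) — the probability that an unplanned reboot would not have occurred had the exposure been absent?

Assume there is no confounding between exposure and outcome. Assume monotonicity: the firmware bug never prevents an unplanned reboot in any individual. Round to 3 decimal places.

PN ≈ 0.307

p₁ = P(outcome | exposed) = 534/1992 = 0.26807
p₀ = P(outcome | unexposed) = 326/1755 = 0.18575
Under exogeneity and monotonicity, PN = (p₁ − p₀) / p₁.
PN = (0.26807 − 0.18575) / 0.26807 = 0.082317 / 0.26807 ≈ 0.3071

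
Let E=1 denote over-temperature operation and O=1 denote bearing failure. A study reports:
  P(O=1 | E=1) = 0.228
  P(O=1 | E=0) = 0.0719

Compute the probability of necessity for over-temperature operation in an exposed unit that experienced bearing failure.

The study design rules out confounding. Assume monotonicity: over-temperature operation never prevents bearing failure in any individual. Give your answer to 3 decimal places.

Let p₁ = 0.228, p₀ = 0.0719.
Under exogeneity and monotonicity, PN = (p₁ − p₀) / p₁.
PN = (0.228 − 0.0719) / 0.228 = 0.1561 / 0.228 ≈ 0.6846

PN ≈ 0.685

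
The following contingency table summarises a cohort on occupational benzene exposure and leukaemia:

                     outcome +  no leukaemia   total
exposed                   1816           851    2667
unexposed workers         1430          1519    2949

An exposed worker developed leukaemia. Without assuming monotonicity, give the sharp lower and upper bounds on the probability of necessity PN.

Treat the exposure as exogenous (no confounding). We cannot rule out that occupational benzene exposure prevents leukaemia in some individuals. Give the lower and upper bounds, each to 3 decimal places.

p₁ = P(outcome | exposed) = 1816/2667 = 0.68091
p₀ = P(outcome | unexposed) = 1430/2949 = 0.48491
Under exogeneity alone the bounds on PN are max{0,(p₁−p₀)/p₁} ≤ PN ≤ min{1,(1−p₀)/p₁}.
  lower = (p₁ − p₀)/p₁ = 0.196 / 0.68091 ≈ 0.2879
  upper = min{1, (1 − p₀)/p₁} = 0.51509 / 0.68091 ≈ 0.7565

0.288 ≤ PN ≤ 0.756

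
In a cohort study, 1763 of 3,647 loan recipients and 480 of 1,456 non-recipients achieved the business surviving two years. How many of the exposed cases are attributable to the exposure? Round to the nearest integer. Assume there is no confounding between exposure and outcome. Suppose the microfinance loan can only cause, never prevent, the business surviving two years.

p₁ = P(outcome | exposed) = 1763/3647 = 0.48341
p₀ = P(outcome | unexposed) = 480/1456 = 0.32967
PN = (p₁ − p₀)/p₁ = (0.48341 − 0.32967) / 0.48341 ≈ 0.31803.
Attributable cases ≈ PN × (exposed cases) = 0.31803 × 1763 ≈ 560.69.

about 561 cases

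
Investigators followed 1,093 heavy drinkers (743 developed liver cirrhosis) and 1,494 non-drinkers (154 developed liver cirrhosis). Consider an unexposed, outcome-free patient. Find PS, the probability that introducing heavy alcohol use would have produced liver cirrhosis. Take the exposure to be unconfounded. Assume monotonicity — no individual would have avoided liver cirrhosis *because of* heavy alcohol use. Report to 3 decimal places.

PS ≈ 0.643

p₁ = P(outcome | exposed) = 743/1093 = 0.67978
p₀ = P(outcome | unexposed) = 154/1494 = 0.10308
Under exogeneity and monotonicity, PS = (p₁ − p₀) / (1 − p₀).
PS = (0.67978 − 0.10308) / (1 − 0.10308) = 0.5767 / 0.89692 ≈ 0.6430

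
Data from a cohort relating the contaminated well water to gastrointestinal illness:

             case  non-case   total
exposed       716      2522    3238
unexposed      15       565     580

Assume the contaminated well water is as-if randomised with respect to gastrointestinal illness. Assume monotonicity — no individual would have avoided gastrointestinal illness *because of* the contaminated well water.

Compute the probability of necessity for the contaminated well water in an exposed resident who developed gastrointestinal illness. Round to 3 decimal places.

PN ≈ 0.883

p₁ = P(outcome | exposed) = 716/3238 = 0.22112
p₀ = P(outcome | unexposed) = 15/580 = 0.025862
Under exogeneity and monotonicity, PN = (p₁ − p₀) / p₁.
PN = (0.22112 − 0.025862) / 0.22112 = 0.19526 / 0.22112 ≈ 0.8830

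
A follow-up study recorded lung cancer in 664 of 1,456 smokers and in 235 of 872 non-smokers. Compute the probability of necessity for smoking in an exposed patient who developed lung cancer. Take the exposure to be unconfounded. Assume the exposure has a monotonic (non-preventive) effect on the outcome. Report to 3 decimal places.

p₁ = P(outcome | exposed) = 664/1456 = 0.45604
p₀ = P(outcome | unexposed) = 235/872 = 0.2695
Under exogeneity and monotonicity, PN = (p₁ − p₀) / p₁.
PN = (0.45604 − 0.2695) / 0.45604 = 0.18655 / 0.45604 ≈ 0.4091

PN ≈ 0.409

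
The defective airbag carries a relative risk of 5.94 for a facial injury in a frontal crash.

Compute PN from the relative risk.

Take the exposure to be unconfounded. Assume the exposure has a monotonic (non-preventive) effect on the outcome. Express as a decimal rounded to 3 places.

PN ≈ 0.832

Under exogeneity and monotonicity, PN = (RR − 1) / RR = 1 − 1/RR.
PN = (5.94 − 1) / 5.94 = 4.94 / 5.94 ≈ 0.8316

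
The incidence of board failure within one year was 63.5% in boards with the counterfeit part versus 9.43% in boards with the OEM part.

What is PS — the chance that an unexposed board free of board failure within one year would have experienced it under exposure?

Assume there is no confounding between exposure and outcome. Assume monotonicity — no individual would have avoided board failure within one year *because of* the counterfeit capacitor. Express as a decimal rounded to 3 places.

p₁ = 0.635, p₀ = 0.0943.
Under exogeneity and monotonicity, PS = (p₁ − p₀) / (1 − p₀).
PS = (0.635 − 0.0943) / (1 − 0.0943) = 0.5407 / 0.9057 ≈ 0.5970

PS ≈ 0.597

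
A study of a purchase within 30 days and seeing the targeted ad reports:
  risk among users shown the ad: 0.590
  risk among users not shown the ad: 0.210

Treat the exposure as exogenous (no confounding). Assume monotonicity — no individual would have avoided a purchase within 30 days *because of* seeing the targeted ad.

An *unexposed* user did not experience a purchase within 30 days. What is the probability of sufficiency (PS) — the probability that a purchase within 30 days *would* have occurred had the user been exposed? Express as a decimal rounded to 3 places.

PS ≈ 0.481

Let p₁ = 0.59, p₀ = 0.21.
Under exogeneity and monotonicity, PS = (p₁ − p₀) / (1 − p₀).
PS = (0.59 − 0.21) / (1 − 0.21) = 0.38 / 0.79 ≈ 0.4810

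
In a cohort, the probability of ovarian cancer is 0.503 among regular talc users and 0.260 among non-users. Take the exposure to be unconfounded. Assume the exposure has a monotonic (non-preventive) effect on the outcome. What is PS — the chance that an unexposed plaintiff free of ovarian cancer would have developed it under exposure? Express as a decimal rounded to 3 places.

PS ≈ 0.328

Let p₁ = 0.503, p₀ = 0.26.
Under exogeneity and monotonicity, PS = (p₁ − p₀) / (1 − p₀).
PS = (0.503 − 0.26) / (1 − 0.26) = 0.243 / 0.74 ≈ 0.3284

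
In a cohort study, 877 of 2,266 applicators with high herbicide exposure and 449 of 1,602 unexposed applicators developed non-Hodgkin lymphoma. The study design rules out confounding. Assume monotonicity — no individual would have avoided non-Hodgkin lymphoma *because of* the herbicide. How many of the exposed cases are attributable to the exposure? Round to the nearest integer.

about 242 cases

p₁ = P(outcome | exposed) = 877/2266 = 0.38703
p₀ = P(outcome | unexposed) = 449/1602 = 0.28027
PN = (p₁ − p₀)/p₁ = (0.38703 − 0.28027) / 0.38703 ≈ 0.27582.
Attributable cases ≈ PN × (exposed cases) = 0.27582 × 877 ≈ 241.90.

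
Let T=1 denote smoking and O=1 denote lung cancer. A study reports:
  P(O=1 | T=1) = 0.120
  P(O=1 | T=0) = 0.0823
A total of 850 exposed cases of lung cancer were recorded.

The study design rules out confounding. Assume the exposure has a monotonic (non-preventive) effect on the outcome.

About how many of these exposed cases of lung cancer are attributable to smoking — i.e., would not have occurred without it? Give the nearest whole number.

Let p₁ = 0.12, p₀ = 0.0823.
PN = (p₁ − p₀)/p₁ = (0.12 − 0.0823) / 0.12 ≈ 0.31417.
Attributable cases ≈ PN × (exposed cases) = 0.31417 × 850 ≈ 267.04.

about 267 cases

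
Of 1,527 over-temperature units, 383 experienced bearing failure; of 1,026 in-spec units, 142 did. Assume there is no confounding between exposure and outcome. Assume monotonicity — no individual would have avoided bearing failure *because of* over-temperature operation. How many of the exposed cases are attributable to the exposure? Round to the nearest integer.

p₁ = P(outcome | exposed) = 383/1527 = 0.25082
p₀ = P(outcome | unexposed) = 142/1026 = 0.1384
PN = (p₁ − p₀)/p₁ = (0.25082 − 0.1384) / 0.25082 ≈ 0.44820.
Attributable cases ≈ PN × (exposed cases) = 0.44820 × 383 ≈ 171.66.

about 172 cases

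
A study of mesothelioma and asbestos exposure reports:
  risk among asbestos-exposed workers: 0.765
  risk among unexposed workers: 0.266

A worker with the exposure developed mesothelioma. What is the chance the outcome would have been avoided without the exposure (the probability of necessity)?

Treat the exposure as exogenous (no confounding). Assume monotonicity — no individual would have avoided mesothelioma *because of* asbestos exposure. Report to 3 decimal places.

Let p₁ = 0.765, p₀ = 0.266.
Under exogeneity and monotonicity, PN = (p₁ − p₀) / p₁.
PN = (0.765 − 0.266) / 0.765 = 0.499 / 0.765 ≈ 0.6523

PN ≈ 0.652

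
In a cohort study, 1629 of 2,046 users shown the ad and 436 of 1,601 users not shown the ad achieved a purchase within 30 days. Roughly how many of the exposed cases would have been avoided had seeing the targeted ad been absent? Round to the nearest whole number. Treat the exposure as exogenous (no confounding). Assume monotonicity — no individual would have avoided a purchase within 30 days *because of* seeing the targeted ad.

p₁ = P(outcome | exposed) = 1629/2046 = 0.79619
p₀ = P(outcome | unexposed) = 436/1601 = 0.27233
PN = (p₁ − p₀)/p₁ = (0.79619 − 0.27233) / 0.79619 ≈ 0.65796.
Attributable cases ≈ PN × (exposed cases) = 0.65796 × 1629 ≈ 1071.81.

about 1072 cases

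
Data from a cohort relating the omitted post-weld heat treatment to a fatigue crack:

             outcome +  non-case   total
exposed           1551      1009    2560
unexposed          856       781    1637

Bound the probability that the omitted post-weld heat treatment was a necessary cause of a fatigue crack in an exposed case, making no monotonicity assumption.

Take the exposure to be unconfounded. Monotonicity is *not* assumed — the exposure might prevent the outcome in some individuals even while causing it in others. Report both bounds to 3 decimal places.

0.137 ≤ PN ≤ 0.787

p₁ = P(outcome | exposed) = 1551/2560 = 0.60586
p₀ = P(outcome | unexposed) = 856/1637 = 0.52291
Under exogeneity alone the bounds on PN are max{0,(p₁−p₀)/p₁} ≤ PN ≤ min{1,(1−p₀)/p₁}.
  lower = (p₁ − p₀)/p₁ = 0.082952 / 0.60586 ≈ 0.1369
  upper = min{1, (1 − p₀)/p₁} = 0.47709 / 0.60586 ≈ 0.7875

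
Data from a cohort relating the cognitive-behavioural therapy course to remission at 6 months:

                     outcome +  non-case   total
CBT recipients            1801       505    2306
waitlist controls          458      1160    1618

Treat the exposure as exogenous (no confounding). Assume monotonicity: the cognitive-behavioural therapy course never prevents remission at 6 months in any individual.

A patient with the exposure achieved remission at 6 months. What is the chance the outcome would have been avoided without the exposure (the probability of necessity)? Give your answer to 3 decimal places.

p₁ = P(outcome | exposed) = 1801/2306 = 0.78101
p₀ = P(outcome | unexposed) = 458/1618 = 0.28307
Under exogeneity and monotonicity, PN = (p₁ − p₀) / p₁.
PN = (0.78101 − 0.28307) / 0.78101 = 0.49794 / 0.78101 ≈ 0.6376

PN ≈ 0.638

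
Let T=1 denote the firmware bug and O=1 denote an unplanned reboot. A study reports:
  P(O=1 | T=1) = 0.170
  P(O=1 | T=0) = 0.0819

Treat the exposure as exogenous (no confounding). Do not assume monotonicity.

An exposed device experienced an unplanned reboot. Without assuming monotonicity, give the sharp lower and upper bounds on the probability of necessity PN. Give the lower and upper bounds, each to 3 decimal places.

Let p₁ = 0.17, p₀ = 0.0819.
Under exogeneity alone the bounds on PN are max{0,(p₁−p₀)/p₁} ≤ PN ≤ min{1,(1−p₀)/p₁}.
  lower = (p₁ − p₀)/p₁ = 0.0881 / 0.17 ≈ 0.5182
  upper = min{1, (1 − p₀)/p₁} = 0.9181 / 0.17 ≈ 5.4006 → capped at 1

0.518 ≤ PN ≤ 1.000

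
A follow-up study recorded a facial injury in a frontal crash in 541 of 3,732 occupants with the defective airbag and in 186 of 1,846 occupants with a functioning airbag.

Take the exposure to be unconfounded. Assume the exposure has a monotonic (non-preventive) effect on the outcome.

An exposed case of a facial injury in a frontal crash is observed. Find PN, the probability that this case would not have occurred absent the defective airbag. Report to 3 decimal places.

PN ≈ 0.305

p₁ = P(outcome | exposed) = 541/3732 = 0.14496
p₀ = P(outcome | unexposed) = 186/1846 = 0.10076
Under exogeneity and monotonicity, PN = (p₁ − p₀) / p₁.
PN = (0.14496 − 0.10076) / 0.14496 = 0.044204 / 0.14496 ≈ 0.3049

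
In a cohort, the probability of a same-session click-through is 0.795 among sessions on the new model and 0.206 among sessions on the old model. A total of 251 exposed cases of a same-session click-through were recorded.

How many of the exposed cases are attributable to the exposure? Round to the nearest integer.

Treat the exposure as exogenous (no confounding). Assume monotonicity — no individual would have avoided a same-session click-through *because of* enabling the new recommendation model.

Let p₁ = 0.795, p₀ = 0.206.
PN = (p₁ − p₀)/p₁ = (0.795 − 0.206) / 0.795 ≈ 0.74088.
Attributable cases ≈ PN × (exposed cases) = 0.74088 × 251 ≈ 185.96.

about 186 cases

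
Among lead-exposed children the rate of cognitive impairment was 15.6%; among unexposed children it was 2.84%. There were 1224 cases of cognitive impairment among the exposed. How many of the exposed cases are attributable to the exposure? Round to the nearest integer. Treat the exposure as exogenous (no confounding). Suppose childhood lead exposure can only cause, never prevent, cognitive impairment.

p₁ = 0.156, p₀ = 0.0284.
PN = (p₁ − p₀)/p₁ = (0.156 − 0.0284) / 0.156 ≈ 0.81795.
Attributable cases ≈ PN × (exposed cases) = 0.81795 × 1224 ≈ 1001.17.

about 1001 cases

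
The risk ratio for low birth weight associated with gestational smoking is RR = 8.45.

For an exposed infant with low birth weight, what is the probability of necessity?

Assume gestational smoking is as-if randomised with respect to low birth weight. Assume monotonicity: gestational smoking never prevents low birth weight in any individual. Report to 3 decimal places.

Under exogeneity and monotonicity, PN = (RR − 1) / RR = 1 − 1/RR.
PN = (8.45 − 1) / 8.45 = 7.45 / 8.45 ≈ 0.8817

PN ≈ 0.882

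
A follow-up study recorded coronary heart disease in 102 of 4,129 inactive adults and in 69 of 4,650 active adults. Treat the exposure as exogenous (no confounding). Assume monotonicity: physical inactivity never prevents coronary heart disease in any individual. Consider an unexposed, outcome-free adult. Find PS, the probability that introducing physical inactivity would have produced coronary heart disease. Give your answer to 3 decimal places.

PS ≈ 0.010

p₁ = P(outcome | exposed) = 102/4129 = 0.024703
p₀ = P(outcome | unexposed) = 69/4650 = 0.014839
Under exogeneity and monotonicity, PS = (p₁ − p₀) / (1 − p₀).
PS = (0.024703 − 0.014839) / (1 − 0.014839) = 0.0098646 / 0.98516 ≈ 0.0100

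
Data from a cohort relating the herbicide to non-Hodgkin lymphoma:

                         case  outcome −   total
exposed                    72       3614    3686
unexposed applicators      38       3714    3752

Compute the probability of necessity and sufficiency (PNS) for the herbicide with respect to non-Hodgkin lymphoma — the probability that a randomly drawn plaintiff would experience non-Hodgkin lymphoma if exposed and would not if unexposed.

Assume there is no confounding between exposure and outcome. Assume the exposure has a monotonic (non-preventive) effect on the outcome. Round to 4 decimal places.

p₁ = P(outcome | exposed) = 72/3686 = 0.019533
p₀ = P(outcome | unexposed) = 38/3752 = 0.010128
Under exogeneity and monotonicity, PNS = p₁ − p₀.
PNS = 0.019533 − 0.010128 = 0.0094054

PNS ≈ 0.0094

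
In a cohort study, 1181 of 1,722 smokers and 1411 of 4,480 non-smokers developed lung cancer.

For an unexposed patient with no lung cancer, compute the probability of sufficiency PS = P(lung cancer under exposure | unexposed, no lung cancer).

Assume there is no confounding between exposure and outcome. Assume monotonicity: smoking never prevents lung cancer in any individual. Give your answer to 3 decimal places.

PS ≈ 0.541

p₁ = P(outcome | exposed) = 1181/1722 = 0.68583
p₀ = P(outcome | unexposed) = 1411/4480 = 0.31496
Under exogeneity and monotonicity, PS = (p₁ − p₀) / (1 − p₀).
PS = (0.68583 − 0.31496) / (1 − 0.31496) = 0.37088 / 0.68504 ≈ 0.5414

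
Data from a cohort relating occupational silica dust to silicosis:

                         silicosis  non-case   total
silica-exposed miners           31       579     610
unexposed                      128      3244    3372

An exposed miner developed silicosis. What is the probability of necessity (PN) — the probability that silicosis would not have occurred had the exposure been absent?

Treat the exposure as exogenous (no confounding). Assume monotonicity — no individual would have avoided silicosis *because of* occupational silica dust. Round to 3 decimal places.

p₁ = P(outcome | exposed) = 31/610 = 0.05082
p₀ = P(outcome | unexposed) = 128/3372 = 0.03796
Under exogeneity and monotonicity, PN = (p₁ − p₀)/p₁.
PN = (0.05082 − 0.03796) / 0.05082 ≈ 0.2531

PN ≈ 0.253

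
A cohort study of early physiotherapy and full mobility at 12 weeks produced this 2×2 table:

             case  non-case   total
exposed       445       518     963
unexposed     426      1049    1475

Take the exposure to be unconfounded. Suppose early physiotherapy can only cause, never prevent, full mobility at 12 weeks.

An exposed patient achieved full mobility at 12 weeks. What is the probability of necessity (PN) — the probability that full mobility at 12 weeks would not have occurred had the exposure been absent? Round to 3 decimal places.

p₁ = P(outcome | exposed) = 445/963 = 0.4621
p₀ = P(outcome | unexposed) = 426/1475 = 0.28881
Under exogeneity and monotonicity, PN = (p₁ − p₀)/p₁.
PN = (0.4621 − 0.28881) / 0.4621 ≈ 0.3750

PN ≈ 0.375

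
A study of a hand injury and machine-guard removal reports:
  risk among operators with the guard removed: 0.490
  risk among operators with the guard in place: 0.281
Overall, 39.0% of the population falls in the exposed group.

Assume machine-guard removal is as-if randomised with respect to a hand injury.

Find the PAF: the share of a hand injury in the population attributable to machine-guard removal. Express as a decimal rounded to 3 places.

Let p₁ = 0.49, p₀ = 0.281.
Overall risk P(Y=1) = π·p₁ + (1−π)·p₀ = 0.39×0.49 + 0.61×0.281 = 0.36251.
Under exogeneity, PAF = [P(Y=1) − p₀] / P(Y=1).
PAF = (0.36251 − 0.281) / 0.36251 ≈ 0.2248

PAF ≈ 0.225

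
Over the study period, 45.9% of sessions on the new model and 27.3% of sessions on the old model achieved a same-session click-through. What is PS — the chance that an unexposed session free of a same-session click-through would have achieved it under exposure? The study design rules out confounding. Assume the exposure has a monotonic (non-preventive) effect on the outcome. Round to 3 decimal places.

p₁ = 0.459, p₀ = 0.273.
Under exogeneity and monotonicity, PS = (p₁ − p₀) / (1 − p₀).
PS = (0.459 − 0.273) / (1 − 0.273) = 0.186 / 0.727 ≈ 0.2558

PS ≈ 0.256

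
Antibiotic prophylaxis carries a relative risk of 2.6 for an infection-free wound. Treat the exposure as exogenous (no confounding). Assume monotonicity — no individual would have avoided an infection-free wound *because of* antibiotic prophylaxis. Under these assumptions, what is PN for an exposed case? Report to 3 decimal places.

PN ≈ 0.615

Under exogeneity and monotonicity, PN = (RR − 1) / RR = 1 − 1/RR.
PN = (2.6 − 1) / 2.6 = 1.6 / 2.6 ≈ 0.6154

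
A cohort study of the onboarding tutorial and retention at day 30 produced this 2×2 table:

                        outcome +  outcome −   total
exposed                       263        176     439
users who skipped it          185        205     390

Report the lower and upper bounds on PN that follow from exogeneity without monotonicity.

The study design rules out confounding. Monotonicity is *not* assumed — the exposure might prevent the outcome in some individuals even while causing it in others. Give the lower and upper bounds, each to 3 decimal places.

p₁ = P(outcome | exposed) = 263/439 = 0.59909
p₀ = P(outcome | unexposed) = 185/390 = 0.47436
Under exogeneity alone the bounds on PN are max{0,(p₁−p₀)/p₁} ≤ PN ≤ min{1,(1−p₀)/p₁}.
  lower = (p₁ − p₀)/p₁ = 0.12473 / 0.59909 ≈ 0.2082
  upper = min{1, (1 − p₀)/p₁} = 0.52564 / 0.59909 ≈ 0.8774

0.208 ≤ PN ≤ 0.877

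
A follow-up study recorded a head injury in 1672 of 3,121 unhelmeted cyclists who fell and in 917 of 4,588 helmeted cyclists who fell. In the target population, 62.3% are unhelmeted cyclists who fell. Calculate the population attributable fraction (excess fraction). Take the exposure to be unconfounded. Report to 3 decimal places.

PAF ≈ 0.511

p₁ = P(outcome | exposed) = 1672/3121 = 0.53573
p₀ = P(outcome | unexposed) = 917/4588 = 0.19987
Overall risk P(Y=1) = π·p₁ + (1−π)·p₀ = 0.623×0.53573 + 0.377×0.19987 = 0.40911.
Under exogeneity, PAF = [P(Y=1) − p₀] / P(Y=1).
PAF = (0.40911 − 0.19987) / 0.40911 ≈ 0.5115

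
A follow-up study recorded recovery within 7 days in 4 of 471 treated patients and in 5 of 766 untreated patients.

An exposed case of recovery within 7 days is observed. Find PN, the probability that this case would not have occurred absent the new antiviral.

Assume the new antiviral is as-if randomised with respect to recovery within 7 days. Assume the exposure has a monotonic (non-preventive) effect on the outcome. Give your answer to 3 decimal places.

p₁ = P(outcome | exposed) = 4/471 = 0.0084926
p₀ = P(outcome | unexposed) = 5/766 = 0.0065274
Under exogeneity and monotonicity, PN = (p₁ − p₀) / p₁.
PN = (0.0084926 − 0.0065274) / 0.0084926 = 0.0019652 / 0.0084926 ≈ 0.2314

PN ≈ 0.231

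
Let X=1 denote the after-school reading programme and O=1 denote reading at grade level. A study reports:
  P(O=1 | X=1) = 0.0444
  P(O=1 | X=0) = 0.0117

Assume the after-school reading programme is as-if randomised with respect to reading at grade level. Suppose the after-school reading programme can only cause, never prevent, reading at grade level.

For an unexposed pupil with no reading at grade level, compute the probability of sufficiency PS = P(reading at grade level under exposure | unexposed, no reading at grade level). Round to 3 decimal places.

PS ≈ 0.033

Let p₁ = 0.0444, p₀ = 0.0117.
Under exogeneity and monotonicity, PS = (p₁ − p₀) / (1 − p₀).
PS = (0.0444 − 0.0117) / (1 − 0.0117) = 0.0327 / 0.9883 ≈ 0.0331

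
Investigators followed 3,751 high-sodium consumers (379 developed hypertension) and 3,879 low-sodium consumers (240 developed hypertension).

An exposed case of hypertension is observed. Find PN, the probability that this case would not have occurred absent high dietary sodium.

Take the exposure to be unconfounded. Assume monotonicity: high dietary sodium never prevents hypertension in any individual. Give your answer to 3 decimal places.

PN ≈ 0.388

p₁ = P(outcome | exposed) = 379/3751 = 0.10104
p₀ = P(outcome | unexposed) = 240/3879 = 0.061872
Under exogeneity and monotonicity, PN = (p₁ − p₀) / p₁.
PN = (0.10104 − 0.061872) / 0.10104 = 0.039168 / 0.10104 ≈ 0.3877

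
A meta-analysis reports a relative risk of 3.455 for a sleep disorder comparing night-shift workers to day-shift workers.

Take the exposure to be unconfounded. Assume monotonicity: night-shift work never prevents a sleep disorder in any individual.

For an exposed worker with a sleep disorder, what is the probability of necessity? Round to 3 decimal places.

PN ≈ 0.711

Under exogeneity and monotonicity, PN = (RR − 1) / RR = 1 − 1/RR.
PN = (3.455 − 1) / 3.455 = 2.455 / 3.455 ≈ 0.7106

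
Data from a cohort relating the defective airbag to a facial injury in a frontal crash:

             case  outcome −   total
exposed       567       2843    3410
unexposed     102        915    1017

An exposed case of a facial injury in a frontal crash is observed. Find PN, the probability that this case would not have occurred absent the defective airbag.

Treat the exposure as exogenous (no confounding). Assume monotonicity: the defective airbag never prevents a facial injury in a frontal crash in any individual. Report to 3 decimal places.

PN ≈ 0.397

p₁ = P(outcome | exposed) = 567/3410 = 0.16628
p₀ = P(outcome | unexposed) = 102/1017 = 0.10029
Under exogeneity and monotonicity, PN = (p₁ − p₀) / p₁.
PN = (0.16628 − 0.10029) / 0.16628 = 0.065981 / 0.16628 ≈ 0.3968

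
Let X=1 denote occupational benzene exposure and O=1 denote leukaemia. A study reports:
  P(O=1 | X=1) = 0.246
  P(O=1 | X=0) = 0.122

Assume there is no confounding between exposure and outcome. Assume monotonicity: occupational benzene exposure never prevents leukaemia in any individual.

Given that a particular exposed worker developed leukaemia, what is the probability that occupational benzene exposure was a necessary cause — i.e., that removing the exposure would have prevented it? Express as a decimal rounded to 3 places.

PN ≈ 0.504

Let p₁ = 0.246, p₀ = 0.122.
Under exogeneity and monotonicity, PN = (p₁ − p₀) / p₁.
PN = (0.246 − 0.122) / 0.246 = 0.124 / 0.246 ≈ 0.5041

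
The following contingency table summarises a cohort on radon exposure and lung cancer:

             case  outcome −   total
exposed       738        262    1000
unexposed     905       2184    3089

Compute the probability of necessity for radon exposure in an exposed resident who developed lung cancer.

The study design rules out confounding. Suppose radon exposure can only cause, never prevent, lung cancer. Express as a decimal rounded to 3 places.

p₁ = P(outcome | exposed) = 738/1000 = 0.738
p₀ = P(outcome | unexposed) = 905/3089 = 0.29298
Under exogeneity and monotonicity, PN = (p₁ − p₀) / p₁.
PN = (0.738 − 0.29298) / 0.738 = 0.44502 / 0.738 ≈ 0.6030

PN ≈ 0.603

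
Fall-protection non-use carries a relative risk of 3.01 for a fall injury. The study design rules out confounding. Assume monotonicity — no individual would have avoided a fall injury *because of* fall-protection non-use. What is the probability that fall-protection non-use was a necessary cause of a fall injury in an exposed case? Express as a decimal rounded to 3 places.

Under exogeneity and monotonicity, PN = (RR − 1) / RR = 1 − 1/RR.
PN = (3.01 − 1) / 3.01 = 2.01 / 3.01 ≈ 0.6678

PN ≈ 0.668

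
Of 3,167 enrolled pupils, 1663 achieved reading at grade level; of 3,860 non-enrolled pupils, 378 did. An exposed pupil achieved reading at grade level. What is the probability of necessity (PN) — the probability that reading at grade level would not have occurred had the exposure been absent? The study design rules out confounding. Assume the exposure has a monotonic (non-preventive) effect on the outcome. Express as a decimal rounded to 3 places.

p₁ = P(outcome | exposed) = 1663/3167 = 0.5251
p₀ = P(outcome | unexposed) = 378/3860 = 0.097927
Under exogeneity and monotonicity, PN = (p₁ − p₀) / p₁.
PN = (0.5251 − 0.097927) / 0.5251 = 0.42718 / 0.5251 ≈ 0.8135

PN ≈ 0.814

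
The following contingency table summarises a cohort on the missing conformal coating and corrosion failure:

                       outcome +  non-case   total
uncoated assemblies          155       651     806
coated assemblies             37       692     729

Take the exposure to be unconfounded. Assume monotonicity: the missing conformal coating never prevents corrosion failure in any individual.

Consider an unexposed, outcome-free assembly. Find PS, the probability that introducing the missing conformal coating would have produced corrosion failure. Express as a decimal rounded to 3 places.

p₁ = P(outcome | exposed) = 155/806 = 0.19231
p₀ = P(outcome | unexposed) = 37/729 = 0.050754
Under exogeneity and monotonicity, PS = (p₁ − p₀) / (1 − p₀).
PS = (0.19231 − 0.050754) / (1 − 0.050754) = 0.14155 / 0.94925 ≈ 0.1491

PS ≈ 0.149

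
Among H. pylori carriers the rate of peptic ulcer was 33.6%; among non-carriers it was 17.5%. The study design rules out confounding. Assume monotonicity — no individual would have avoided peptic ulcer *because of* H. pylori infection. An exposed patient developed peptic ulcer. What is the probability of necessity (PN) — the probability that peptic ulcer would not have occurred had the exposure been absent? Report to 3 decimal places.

PN ≈ 0.479

p₁ = 0.336, p₀ = 0.175.
Under exogeneity and monotonicity, PN = (p₁ − p₀) / p₁.
PN = (0.336 − 0.175) / 0.336 = 0.161 / 0.336 ≈ 0.4792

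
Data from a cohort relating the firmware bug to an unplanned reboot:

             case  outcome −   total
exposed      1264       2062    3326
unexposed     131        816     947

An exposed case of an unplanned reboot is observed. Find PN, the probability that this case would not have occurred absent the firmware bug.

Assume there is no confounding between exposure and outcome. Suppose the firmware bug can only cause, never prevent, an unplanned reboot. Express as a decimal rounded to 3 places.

PN ≈ 0.636

p₁ = P(outcome | exposed) = 1264/3326 = 0.38004
p₀ = P(outcome | unexposed) = 131/947 = 0.13833
Under exogeneity and monotonicity, PN = (p₁ − p₀) / p₁.
PN = (0.38004 − 0.13833) / 0.38004 = 0.2417 / 0.38004 ≈ 0.6360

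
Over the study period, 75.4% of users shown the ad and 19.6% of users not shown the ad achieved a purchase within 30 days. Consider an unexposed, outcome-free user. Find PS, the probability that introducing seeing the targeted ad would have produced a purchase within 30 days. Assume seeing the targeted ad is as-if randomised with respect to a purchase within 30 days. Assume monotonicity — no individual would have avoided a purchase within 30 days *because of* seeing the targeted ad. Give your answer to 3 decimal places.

PS ≈ 0.694

p₁ = 0.754, p₀ = 0.196.
Under exogeneity and monotonicity, PS = (p₁ − p₀) / (1 − p₀).
PS = (0.754 − 0.196) / (1 − 0.196) = 0.558 / 0.804 ≈ 0.6940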